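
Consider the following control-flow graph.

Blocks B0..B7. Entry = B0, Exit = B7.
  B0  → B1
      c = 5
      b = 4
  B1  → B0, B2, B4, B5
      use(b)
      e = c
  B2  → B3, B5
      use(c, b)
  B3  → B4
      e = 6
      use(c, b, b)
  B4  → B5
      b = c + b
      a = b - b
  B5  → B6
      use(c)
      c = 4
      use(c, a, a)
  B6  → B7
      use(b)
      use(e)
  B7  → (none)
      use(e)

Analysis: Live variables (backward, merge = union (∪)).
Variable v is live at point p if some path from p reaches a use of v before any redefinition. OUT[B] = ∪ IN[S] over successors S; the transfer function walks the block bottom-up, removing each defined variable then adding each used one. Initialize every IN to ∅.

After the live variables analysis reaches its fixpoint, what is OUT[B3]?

Per-block solution:
  B0:  IN={a}  OUT={a, b, c}
  B1:  IN={a, b, c}  OUT={a, b, c, e}
  B2:  IN={a, b, c, e}  OUT={a, b, c, e}
  B3:  IN={b, c}  OUT={b, c, e}
  B4:  IN={b, c, e}  OUT={a, b, c, e}
  B5:  IN={a, b, c, e}  OUT={b, e}
  B6:  IN={b, e}  OUT={e}
  B7:  IN={e}  OUT={}

Merge at B3: OUT[B3] = IN[B4] = {b, c, e}

Answer: {b, c, e}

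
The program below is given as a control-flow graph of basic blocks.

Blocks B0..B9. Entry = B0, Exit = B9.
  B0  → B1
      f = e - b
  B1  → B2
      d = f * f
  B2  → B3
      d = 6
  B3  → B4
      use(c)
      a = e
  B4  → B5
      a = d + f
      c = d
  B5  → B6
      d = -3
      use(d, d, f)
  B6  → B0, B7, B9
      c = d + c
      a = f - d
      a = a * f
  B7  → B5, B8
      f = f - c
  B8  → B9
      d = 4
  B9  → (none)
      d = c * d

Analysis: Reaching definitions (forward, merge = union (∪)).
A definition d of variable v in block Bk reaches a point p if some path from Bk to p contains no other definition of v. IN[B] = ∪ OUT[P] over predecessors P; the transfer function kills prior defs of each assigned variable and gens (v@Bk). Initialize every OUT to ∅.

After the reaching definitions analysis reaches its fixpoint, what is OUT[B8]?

Converged values:
  B0:   IN={a@B6, c@B6, d@B5, f@B0, f@B7}   OUT={a@B6, c@B6, d@B5, f@B0}
  B1:   IN={a@B6, c@B6, d@B5, f@B0}   OUT={a@B6, c@B6, d@B1, f@B0}
  B2:   IN={a@B6, c@B6, d@B1, f@B0}   OUT={a@B6, c@B6, d@B2, f@B0}
  B3:   IN={a@B6, c@B6, d@B2, f@B0}   OUT={a@B3, c@B6, d@B2, f@B0}
  B4:   IN={a@B3, c@B6, d@B2, f@B0}   OUT={a@B4, c@B4, d@B2, f@B0}
  B5:   IN={a@B4, a@B6, c@B4, c@B6, d@B2, d@B5, f@B0, f@B7}   OUT={a@B4, a@B6, c@B4, c@B6, d@B5, f@B0, f@B7}
  B6:   IN={a@B4, a@B6, c@B4, c@B6, d@B5, f@B0, f@B7}   OUT={a@B6, c@B6, d@B5, f@B0, f@B7}
  B7:   IN={a@B6, c@B6, d@B5, f@B0, f@B7}   OUT={a@B6, c@B6, d@B5, f@B7}
  B8:   IN={a@B6, c@B6, d@B5, f@B7}   OUT={a@B6, c@B6, d@B8, f@B7}
  B9:   IN={a@B6, c@B6, d@B5, d@B8, f@B0, f@B7}   OUT={a@B6, c@B6, d@B9, f@B0, f@B7}

Merge at B8: IN[B8] = OUT[B7] = {a@B6, c@B6, d@B5, f@B7}
Applying B8's transfer function to that IN value gives OUT[B8] (row B8 above).

Answer: {a@B6, c@B6, d@B8, f@B7}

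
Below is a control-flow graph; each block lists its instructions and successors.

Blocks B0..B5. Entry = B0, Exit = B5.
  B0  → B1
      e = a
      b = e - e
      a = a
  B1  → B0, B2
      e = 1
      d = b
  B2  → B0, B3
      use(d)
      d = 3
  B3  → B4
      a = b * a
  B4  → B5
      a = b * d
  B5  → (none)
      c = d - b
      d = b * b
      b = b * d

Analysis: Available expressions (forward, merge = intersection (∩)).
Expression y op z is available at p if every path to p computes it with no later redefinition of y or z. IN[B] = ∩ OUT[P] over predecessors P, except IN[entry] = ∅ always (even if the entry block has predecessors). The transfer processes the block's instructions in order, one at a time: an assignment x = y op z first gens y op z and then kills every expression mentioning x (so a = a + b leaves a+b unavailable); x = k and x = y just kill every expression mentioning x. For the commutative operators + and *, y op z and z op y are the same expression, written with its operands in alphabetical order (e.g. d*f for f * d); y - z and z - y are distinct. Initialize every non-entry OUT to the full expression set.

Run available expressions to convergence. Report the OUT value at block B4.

Answer: {b*d}

Trace:
Fixpoint table:
  B0:  IN={}  OUT={e-e}
  B1:  IN={e-e}  OUT={}
  B2:  IN={}  OUT={}
  B3:  IN={}  OUT={}
  B4:  IN={}  OUT={b*d}
  B5:  IN={b*d}  OUT={}

Merge at B4: IN[B4] = OUT[B3] = {}
Applying B4's transfer function to that IN value gives OUT[B4] (row B4 above).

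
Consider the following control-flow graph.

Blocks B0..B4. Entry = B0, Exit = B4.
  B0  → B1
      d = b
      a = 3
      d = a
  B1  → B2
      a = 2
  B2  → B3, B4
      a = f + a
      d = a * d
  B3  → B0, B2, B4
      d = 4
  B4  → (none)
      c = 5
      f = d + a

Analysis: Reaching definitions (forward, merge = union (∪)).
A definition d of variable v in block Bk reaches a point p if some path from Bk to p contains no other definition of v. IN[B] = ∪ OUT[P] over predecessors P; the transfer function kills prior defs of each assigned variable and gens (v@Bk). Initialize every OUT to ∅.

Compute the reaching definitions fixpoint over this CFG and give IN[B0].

Answer: {a@B2, d@B3}

Derivation:
Converged values:
  B0:   IN={a@B2, d@B3}   OUT={a@B0, d@B0}
  B1:   IN={a@B0, d@B0}   OUT={a@B1, d@B0}
  B2:   IN={a@B1, a@B2, d@B0, d@B3}   OUT={a@B2, d@B2}
  B3:   IN={a@B2, d@B2}   OUT={a@B2, d@B3}
  B4:   IN={a@B2, d@B2, d@B3}   OUT={a@B2, c@B4, d@B2, d@B3, f@B4}

Merge at B0 (entry node, so the boundary value {} is joined with the incoming edge(s)): IN[B0] = {} ⊔ OUT[B3] = {a@B2, d@B3}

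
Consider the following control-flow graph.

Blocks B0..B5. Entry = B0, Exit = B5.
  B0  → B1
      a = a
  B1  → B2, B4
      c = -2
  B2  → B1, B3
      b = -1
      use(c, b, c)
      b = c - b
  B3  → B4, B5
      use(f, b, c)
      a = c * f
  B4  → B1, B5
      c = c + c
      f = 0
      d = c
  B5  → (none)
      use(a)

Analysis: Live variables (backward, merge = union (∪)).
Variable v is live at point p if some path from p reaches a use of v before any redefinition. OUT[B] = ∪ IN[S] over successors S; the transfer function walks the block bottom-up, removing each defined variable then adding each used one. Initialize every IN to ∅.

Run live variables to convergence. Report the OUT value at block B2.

Per-block solution:
  B0:   IN={a, f}   OUT={a, f}
  B1:   IN={a, f}   OUT={a, c, f}
  B2:   IN={a, c, f}   OUT={a, b, c, f}
  B3:   IN={b, c, f}   OUT={a, c}
  B4:   IN={a, c}   OUT={a, f}
  B5:   IN={a}   OUT={}

Merge at B2: OUT[B2] = IN[B1] ⊔ IN[B3] = {a, b, c, f}

Answer: {a, b, c, f}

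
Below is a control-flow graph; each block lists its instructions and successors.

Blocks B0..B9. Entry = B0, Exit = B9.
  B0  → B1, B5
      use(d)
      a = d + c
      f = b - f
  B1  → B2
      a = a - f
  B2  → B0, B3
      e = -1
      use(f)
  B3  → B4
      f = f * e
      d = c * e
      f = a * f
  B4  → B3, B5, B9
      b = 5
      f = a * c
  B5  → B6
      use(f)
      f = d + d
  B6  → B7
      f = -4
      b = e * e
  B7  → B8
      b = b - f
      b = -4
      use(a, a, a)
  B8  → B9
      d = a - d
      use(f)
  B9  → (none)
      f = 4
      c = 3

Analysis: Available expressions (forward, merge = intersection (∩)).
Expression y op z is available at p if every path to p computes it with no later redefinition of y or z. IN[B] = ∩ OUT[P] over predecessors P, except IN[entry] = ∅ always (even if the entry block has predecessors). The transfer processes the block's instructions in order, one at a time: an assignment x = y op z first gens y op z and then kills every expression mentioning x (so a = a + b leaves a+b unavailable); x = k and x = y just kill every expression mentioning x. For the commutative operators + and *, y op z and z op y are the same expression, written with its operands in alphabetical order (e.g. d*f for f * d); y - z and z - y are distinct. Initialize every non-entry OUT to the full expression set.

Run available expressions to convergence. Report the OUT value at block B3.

Converged values:
  B0:   IN={}   OUT={c+d}
  B1:   IN={c+d}   OUT={c+d}
  B2:   IN={c+d}   OUT={c+d}
  B3:   IN={}   OUT={c*e}
  B4:   IN={c*e}   OUT={a*c, c*e}
  B5:   IN={}   OUT={d+d}
  B6:   IN={d+d}   OUT={d+d, e*e}
  B7:   IN={d+d, e*e}   OUT={d+d, e*e}
  B8:   IN={d+d, e*e}   OUT={e*e}
  B9:   IN={}   OUT={}

Merge at B3: IN[B3] = OUT[B2] ∩ OUT[B4] = {}
Applying B3's transfer function to that IN value gives OUT[B3] (row B3 above).

Answer: {c*e}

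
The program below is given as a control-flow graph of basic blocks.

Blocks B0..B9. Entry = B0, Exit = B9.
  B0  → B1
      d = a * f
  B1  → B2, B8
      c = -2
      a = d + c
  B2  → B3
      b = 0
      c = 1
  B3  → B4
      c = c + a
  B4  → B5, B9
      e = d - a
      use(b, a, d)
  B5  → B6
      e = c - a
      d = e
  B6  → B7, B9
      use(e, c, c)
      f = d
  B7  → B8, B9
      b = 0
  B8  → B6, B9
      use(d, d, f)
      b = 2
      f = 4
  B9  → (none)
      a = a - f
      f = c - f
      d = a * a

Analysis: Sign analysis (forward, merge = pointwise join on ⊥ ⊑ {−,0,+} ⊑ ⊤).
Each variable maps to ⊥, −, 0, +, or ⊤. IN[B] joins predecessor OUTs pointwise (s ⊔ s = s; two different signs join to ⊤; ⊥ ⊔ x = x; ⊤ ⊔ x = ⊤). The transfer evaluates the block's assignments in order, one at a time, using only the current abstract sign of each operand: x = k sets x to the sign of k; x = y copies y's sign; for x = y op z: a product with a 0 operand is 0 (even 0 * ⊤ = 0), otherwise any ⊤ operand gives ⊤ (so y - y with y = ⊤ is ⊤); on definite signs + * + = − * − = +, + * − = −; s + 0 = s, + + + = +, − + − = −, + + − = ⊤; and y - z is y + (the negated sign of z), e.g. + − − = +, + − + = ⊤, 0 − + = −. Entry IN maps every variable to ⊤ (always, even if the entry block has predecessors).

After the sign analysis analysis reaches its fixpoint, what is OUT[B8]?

Answer: {a: ⊤, b: +, c: ⊤, d: ⊤, e: ⊤, f: +}

Trace:
Per-block solution:
  B0:   IN=(all ⊤)   OUT=(all ⊤)
  B1:   IN=(all ⊤)   OUT={c:-; rest ⊤}
  B2:   IN={c:-; rest ⊤}   OUT={b:0, c:+; rest ⊤}
  B3:   IN={b:0, c:+; rest ⊤}   OUT={b:0; rest ⊤}
  B4:   IN={b:0; rest ⊤}   OUT={b:0; rest ⊤}
  B5:   IN={b:0; rest ⊤}   OUT={b:0; rest ⊤}
  B6:   IN=(all ⊤)   OUT=(all ⊤)
  B7:   IN=(all ⊤)   OUT={b:0; rest ⊤}
  B8:   IN=(all ⊤)   OUT={b:+, f:+; rest ⊤}
  B9:   IN=(all ⊤)   OUT=(all ⊤)

Merge at B8: IN[B8] = OUT[B1] ⊔ OUT[B7] = {a: ⊤, b: ⊤, c: ⊤, d: ⊤, e: ⊤, f: ⊤}
Applying B8's transfer function to that IN value gives OUT[B8] (row B8 above).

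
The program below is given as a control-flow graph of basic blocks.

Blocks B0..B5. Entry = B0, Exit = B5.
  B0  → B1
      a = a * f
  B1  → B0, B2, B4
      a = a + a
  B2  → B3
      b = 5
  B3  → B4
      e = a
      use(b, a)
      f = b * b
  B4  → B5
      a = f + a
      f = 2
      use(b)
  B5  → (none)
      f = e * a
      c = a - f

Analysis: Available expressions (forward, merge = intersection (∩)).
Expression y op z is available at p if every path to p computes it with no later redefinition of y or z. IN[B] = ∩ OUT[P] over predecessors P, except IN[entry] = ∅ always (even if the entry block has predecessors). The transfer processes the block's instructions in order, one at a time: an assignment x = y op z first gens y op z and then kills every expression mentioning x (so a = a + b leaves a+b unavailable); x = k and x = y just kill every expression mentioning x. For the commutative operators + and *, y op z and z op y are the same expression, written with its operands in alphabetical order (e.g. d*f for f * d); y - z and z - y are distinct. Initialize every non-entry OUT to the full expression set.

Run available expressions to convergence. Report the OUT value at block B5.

Fixpoint table:
  B0:   IN={}   OUT={}
  B1:   IN={}   OUT={}
  B2:   IN={}   OUT={}
  B3:   IN={}   OUT={b*b}
  B4:   IN={}   OUT={}
  B5:   IN={}   OUT={a*e, a-f}

Merge at B5: IN[B5] = OUT[B4] = {}
Applying B5's transfer function to that IN value gives OUT[B5] (row B5 above).

Answer: {a*e, a-f}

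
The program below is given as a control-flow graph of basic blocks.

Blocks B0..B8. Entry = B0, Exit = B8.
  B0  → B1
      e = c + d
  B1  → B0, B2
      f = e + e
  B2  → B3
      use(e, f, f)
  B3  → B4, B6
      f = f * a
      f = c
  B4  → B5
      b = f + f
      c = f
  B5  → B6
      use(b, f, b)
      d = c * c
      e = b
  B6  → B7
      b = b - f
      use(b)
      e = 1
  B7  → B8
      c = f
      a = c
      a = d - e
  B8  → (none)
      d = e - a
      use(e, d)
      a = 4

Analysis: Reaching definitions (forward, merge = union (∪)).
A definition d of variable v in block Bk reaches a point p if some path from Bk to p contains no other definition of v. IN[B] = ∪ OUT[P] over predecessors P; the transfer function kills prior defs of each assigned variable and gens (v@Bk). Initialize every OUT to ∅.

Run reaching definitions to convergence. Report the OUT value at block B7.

Fixpoint table:
  B0:   IN={e@B0, f@B1}   OUT={e@B0, f@B1}
  B1:   IN={e@B0, f@B1}   OUT={e@B0, f@B1}
  B2:   IN={e@B0, f@B1}   OUT={e@B0, f@B1}
  B3:   IN={e@B0, f@B1}   OUT={e@B0, f@B3}
  B4:   IN={e@B0, f@B3}   OUT={b@B4, c@B4, e@B0, f@B3}
  B5:   IN={b@B4, c@B4, e@B0, f@B3}   OUT={b@B4, c@B4, d@B5, e@B5, f@B3}
  B6:   IN={b@B4, c@B4, d@B5, e@B0, e@B5, f@B3}   OUT={b@B6, c@B4, d@B5, e@B6, f@B3}
  B7:   IN={b@B6, c@B4, d@B5, e@B6, f@B3}   OUT={a@B7, b@B6, c@B7, d@B5, e@B6, f@B3}
  B8:   IN={a@B7, b@B6, c@B7, d@B5, e@B6, f@B3}   OUT={a@B8, b@B6, c@B7, d@B8, e@B6, f@B3}

Merge at B7: IN[B7] = OUT[B6] = {b@B6, c@B4, d@B5, e@B6, f@B3}
Applying B7's transfer function to that IN value gives OUT[B7] (row B7 above).

Answer: {a@B7, b@B6, c@B7, d@B5, e@B6, f@B3}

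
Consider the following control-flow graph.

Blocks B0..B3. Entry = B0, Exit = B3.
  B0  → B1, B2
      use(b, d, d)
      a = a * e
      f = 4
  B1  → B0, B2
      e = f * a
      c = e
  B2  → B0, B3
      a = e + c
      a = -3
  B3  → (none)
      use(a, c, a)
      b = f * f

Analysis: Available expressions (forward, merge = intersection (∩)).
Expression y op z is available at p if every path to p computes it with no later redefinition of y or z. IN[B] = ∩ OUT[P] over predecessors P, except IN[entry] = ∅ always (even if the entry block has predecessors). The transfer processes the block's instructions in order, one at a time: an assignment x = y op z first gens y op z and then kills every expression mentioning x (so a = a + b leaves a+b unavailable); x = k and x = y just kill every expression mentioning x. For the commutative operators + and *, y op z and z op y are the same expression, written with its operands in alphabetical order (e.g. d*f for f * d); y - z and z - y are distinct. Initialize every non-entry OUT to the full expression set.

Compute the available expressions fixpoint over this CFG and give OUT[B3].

Answer: {c+e, f*f}

Working:
Converged values:
  B0:   IN={}   OUT={}
  B1:   IN={}   OUT={a*f}
  B2:   IN={}   OUT={c+e}
  B3:   IN={c+e}   OUT={c+e, f*f}

Merge at B3: IN[B3] = OUT[B2] = {c+e}
Applying B3's transfer function to that IN value gives OUT[B3] (row B3 above).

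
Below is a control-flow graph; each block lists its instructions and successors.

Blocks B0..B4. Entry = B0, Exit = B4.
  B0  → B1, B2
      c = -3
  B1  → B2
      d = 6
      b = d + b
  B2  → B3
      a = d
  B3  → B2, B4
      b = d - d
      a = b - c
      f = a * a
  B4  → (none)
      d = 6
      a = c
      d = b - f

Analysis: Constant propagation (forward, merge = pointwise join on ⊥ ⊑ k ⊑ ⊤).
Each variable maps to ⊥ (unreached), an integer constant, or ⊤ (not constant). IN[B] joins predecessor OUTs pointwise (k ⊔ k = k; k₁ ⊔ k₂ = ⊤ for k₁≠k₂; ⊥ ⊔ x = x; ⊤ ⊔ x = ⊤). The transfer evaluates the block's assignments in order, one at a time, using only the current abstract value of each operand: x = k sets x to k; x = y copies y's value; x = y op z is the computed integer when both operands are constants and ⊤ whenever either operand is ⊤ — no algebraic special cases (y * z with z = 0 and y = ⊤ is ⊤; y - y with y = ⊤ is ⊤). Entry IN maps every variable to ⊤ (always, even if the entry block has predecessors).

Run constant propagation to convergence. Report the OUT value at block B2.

Answer: {a: ⊤, b: ⊤, c: -3, d: ⊤, e: ⊤, f: ⊤}

Working:
Per-block solution:
  B0:  IN=(all ⊤)  OUT={c:-3; rest ⊤}
  B1:  IN={c:-3; rest ⊤}  OUT={c:-3, d:6; rest ⊤}
  B2:  IN={c:-3; rest ⊤}  OUT={c:-3; rest ⊤}
  B3:  IN={c:-3; rest ⊤}  OUT={c:-3; rest ⊤}
  B4:  IN={c:-3; rest ⊤}  OUT={a:-3, c:-3; rest ⊤}

Merge at B2: IN[B2] = OUT[B0] ⊔ OUT[B1] ⊔ OUT[B3] = {a: ⊤, b: ⊤, c: -3, d: ⊤, e: ⊤, f: ⊤}
Applying B2's transfer function to that IN value gives OUT[B2] (row B2 above).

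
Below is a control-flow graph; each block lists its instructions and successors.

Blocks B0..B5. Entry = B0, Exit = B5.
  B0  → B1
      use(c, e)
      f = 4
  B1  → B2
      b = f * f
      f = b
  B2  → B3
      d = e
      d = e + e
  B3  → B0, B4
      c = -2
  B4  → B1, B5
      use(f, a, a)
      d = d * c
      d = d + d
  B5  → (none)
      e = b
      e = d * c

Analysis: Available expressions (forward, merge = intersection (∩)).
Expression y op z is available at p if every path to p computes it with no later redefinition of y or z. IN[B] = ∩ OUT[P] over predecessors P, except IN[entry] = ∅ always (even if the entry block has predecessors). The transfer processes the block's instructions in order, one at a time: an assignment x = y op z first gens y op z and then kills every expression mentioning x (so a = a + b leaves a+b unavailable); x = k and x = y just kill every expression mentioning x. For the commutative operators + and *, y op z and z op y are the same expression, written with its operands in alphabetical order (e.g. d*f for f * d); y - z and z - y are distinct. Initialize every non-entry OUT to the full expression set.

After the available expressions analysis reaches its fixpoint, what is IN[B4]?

Converged values:
  B0:   IN={}   OUT={}
  B1:   IN={}   OUT={}
  B2:   IN={}   OUT={e+e}
  B3:   IN={e+e}   OUT={e+e}
  B4:   IN={e+e}   OUT={e+e}
  B5:   IN={e+e}   OUT={c*d}

Merge at B4: IN[B4] = OUT[B3] = {e+e}

Answer: {e+e}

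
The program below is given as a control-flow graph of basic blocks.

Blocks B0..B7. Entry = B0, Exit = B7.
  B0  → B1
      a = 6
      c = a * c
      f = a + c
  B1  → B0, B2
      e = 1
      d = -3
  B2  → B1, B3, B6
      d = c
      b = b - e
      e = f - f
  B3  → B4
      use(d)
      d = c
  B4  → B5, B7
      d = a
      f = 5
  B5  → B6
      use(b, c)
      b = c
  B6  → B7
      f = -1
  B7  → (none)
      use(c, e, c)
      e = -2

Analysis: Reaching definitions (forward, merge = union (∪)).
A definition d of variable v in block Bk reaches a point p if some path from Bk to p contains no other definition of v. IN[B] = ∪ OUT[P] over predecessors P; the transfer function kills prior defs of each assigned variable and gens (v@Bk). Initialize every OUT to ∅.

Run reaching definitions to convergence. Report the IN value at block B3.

Per-block solution:
  B0:  IN={a@B0, b@B2, c@B0, d@B1, e@B1, f@B0}  OUT={a@B0, b@B2, c@B0, d@B1, e@B1, f@B0}
  B1:  IN={a@B0, b@B2, c@B0, d@B1, d@B2, e@B1, e@B2, f@B0}  OUT={a@B0, b@B2, c@B0, d@B1, e@B1, f@B0}
  B2:  IN={a@B0, b@B2, c@B0, d@B1, e@B1, f@B0}  OUT={a@B0, b@B2, c@B0, d@B2, e@B2, f@B0}
  B3:  IN={a@B0, b@B2, c@B0, d@B2, e@B2, f@B0}  OUT={a@B0, b@B2, c@B0, d@B3, e@B2, f@B0}
  B4:  IN={a@B0, b@B2, c@B0, d@B3, e@B2, f@B0}  OUT={a@B0, b@B2, c@B0, d@B4, e@B2, f@B4}
  B5:  IN={a@B0, b@B2, c@B0, d@B4, e@B2, f@B4}  OUT={a@B0, b@B5, c@B0, d@B4, e@B2, f@B4}
  B6:  IN={a@B0, b@B2, b@B5, c@B0, d@B2, d@B4, e@B2, f@B0, f@B4}  OUT={a@B0, b@B2, b@B5, c@B0, d@B2, d@B4, e@B2, f@B6}
  B7:  IN={a@B0, b@B2, b@B5, c@B0, d@B2, d@B4, e@B2, f@B4, f@B6}  OUT={a@B0, b@B2, b@B5, c@B0, d@B2, d@B4, e@B7, f@B4, f@B6}

Merge at B3: IN[B3] = OUT[B2] = {a@B0, b@B2, c@B0, d@B2, e@B2, f@B0}

Answer: {a@B0, b@B2, c@B0, d@B2, e@B2, f@B0}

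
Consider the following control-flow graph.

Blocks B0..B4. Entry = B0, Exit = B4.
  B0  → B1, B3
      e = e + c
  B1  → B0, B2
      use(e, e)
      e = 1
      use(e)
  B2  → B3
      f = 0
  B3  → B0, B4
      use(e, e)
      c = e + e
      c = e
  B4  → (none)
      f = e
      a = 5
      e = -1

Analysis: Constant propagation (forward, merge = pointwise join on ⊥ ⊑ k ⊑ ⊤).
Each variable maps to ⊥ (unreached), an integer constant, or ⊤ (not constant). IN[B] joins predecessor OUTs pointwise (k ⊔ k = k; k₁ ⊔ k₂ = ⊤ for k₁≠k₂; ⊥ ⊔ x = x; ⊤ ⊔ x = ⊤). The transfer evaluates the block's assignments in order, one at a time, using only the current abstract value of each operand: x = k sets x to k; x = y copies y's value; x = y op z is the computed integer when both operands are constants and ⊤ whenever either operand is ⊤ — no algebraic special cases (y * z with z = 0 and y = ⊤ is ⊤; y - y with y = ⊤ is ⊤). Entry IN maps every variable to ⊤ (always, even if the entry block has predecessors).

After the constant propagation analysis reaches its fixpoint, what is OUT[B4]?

Fixpoint table:
  B0: | IN=(all ⊤) | OUT=(all ⊤)
  B1: | IN=(all ⊤) | OUT={e:1; rest ⊤}
  B2: | IN={e:1; rest ⊤} | OUT={e:1, f:0; rest ⊤}
  B3: | IN=(all ⊤) | OUT=(all ⊤)
  B4: | IN=(all ⊤) | OUT={a:5, e:-1; rest ⊤}

Merge at B4: IN[B4] = OUT[B3] = {a: ⊤, b: ⊤, c: ⊤, d: ⊤, e: ⊤, f: ⊤}
Applying B4's transfer function to that IN value gives OUT[B4] (row B4 above).

Answer: {a: 5, b: ⊤, c: ⊤, d: ⊤, e: -1, f: ⊤}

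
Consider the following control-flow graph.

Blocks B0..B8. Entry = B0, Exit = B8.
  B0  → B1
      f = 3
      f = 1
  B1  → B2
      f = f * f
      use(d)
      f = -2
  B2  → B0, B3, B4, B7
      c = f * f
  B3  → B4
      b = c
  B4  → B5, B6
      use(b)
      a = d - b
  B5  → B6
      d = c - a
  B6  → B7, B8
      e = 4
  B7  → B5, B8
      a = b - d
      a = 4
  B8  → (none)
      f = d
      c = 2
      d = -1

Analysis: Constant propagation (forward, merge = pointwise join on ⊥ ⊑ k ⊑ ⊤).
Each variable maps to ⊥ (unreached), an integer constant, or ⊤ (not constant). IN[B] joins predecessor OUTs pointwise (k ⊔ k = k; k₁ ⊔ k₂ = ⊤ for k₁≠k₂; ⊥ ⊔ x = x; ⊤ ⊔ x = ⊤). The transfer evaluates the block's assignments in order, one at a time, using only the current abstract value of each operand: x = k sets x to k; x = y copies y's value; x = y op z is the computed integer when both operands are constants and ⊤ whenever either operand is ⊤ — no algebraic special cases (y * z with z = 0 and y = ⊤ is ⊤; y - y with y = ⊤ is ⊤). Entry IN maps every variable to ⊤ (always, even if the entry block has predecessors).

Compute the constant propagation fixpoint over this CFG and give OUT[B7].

Answer: {a: 4, b: ⊤, c: 4, d: ⊤, e: ⊤, f: -2}

Derivation:
Fixpoint table:
  B0: | IN=(all ⊤) | OUT={f:1; rest ⊤}
  B1: | IN={f:1; rest ⊤} | OUT={f:-2; rest ⊤}
  B2: | IN={f:-2; rest ⊤} | OUT={c:4, f:-2; rest ⊤}
  B3: | IN={c:4, f:-2; rest ⊤} | OUT={b:4, c:4, f:-2; rest ⊤}
  B4: | IN={c:4, f:-2; rest ⊤} | OUT={c:4, f:-2; rest ⊤}
  B5: | IN={c:4, f:-2; rest ⊤} | OUT={c:4, f:-2; rest ⊤}
  B6: | IN={c:4, f:-2; rest ⊤} | OUT={c:4, e:4, f:-2; rest ⊤}
  B7: | IN={c:4, f:-2; rest ⊤} | OUT={a:4, c:4, f:-2; rest ⊤}
  B8: | IN={c:4, f:-2; rest ⊤} | OUT={c:2, d:-1; rest ⊤}

Merge at B7: IN[B7] = OUT[B2] ⊔ OUT[B6] = {a: ⊤, b: ⊤, c: 4, d: ⊤, e: ⊤, f: -2}
Applying B7's transfer function to that IN value gives OUT[B7] (row B7 above).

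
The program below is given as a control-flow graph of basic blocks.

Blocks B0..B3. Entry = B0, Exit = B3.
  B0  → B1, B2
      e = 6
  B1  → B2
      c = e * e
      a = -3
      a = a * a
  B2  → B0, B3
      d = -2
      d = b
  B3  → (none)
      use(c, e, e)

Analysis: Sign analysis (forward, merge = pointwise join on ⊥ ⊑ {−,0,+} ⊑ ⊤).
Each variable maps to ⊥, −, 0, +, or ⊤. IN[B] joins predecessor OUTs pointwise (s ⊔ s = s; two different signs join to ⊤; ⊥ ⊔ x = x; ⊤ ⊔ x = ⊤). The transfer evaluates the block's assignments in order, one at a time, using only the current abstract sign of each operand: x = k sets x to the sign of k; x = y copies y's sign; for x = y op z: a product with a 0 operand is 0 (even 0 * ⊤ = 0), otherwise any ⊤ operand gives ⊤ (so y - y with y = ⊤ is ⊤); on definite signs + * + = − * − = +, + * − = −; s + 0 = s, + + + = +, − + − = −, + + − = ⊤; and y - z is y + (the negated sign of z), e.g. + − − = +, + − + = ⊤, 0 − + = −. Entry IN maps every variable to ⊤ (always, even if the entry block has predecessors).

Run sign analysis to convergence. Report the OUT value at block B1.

Answer: {a: +, b: ⊤, c: +, d: ⊤, e: +, f: ⊤}

Trace:
Per-block solution:
  B0: | IN=(all ⊤) | OUT={e:+; rest ⊤}
  B1: | IN={e:+; rest ⊤} | OUT={a:+, c:+, e:+; rest ⊤}
  B2: | IN={e:+; rest ⊤} | OUT={e:+; rest ⊤}
  B3: | IN={e:+; rest ⊤} | OUT={e:+; rest ⊤}

Merge at B1: IN[B1] = OUT[B0] = {a: ⊤, b: ⊤, c: ⊤, d: ⊤, e: +, f: ⊤}
Applying B1's transfer function to that IN value gives OUT[B1] (row B1 above).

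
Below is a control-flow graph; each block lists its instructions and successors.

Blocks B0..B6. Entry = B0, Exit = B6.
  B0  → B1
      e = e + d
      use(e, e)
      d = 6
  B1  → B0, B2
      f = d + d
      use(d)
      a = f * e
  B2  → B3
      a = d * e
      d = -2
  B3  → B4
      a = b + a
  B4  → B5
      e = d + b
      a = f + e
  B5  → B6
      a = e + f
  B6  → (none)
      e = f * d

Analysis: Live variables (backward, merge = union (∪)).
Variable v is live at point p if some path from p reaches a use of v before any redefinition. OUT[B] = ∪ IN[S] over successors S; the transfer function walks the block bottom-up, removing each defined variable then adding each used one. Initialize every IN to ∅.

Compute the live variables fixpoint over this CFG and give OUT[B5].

Converged values:
  B0: | IN={b, d, e} | OUT={b, d, e}
  B1: | IN={b, d, e} | OUT={b, d, e, f}
  B2: | IN={b, d, e, f} | OUT={a, b, d, f}
  B3: | IN={a, b, d, f} | OUT={b, d, f}
  B4: | IN={b, d, f} | OUT={d, e, f}
  B5: | IN={d, e, f} | OUT={d, f}
  B6: | IN={d, f} | OUT={}

Merge at B5: OUT[B5] = IN[B6] = {d, f}

Answer: {d, f}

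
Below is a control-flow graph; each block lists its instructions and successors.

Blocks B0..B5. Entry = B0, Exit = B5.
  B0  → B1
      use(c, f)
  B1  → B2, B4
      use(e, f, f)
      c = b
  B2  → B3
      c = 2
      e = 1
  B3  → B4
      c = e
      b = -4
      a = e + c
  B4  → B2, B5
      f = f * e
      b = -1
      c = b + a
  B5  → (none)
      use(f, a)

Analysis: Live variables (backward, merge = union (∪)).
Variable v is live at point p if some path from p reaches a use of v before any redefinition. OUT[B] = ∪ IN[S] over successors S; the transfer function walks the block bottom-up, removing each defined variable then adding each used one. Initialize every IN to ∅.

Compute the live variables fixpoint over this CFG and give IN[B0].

Per-block solution:
  B0:  IN={a, b, c, e, f}  OUT={a, b, e, f}
  B1:  IN={a, b, e, f}  OUT={a, e, f}
  B2:  IN={f}  OUT={e, f}
  B3:  IN={e, f}  OUT={a, e, f}
  B4:  IN={a, e, f}  OUT={a, f}
  B5:  IN={a, f}  OUT={}

Merge at B0: OUT[B0] = IN[B1] = {a, b, e, f}
Applying B0's transfer function to that OUT value gives IN[B0] (row B0 above).

Answer: {a, b, c, e, f}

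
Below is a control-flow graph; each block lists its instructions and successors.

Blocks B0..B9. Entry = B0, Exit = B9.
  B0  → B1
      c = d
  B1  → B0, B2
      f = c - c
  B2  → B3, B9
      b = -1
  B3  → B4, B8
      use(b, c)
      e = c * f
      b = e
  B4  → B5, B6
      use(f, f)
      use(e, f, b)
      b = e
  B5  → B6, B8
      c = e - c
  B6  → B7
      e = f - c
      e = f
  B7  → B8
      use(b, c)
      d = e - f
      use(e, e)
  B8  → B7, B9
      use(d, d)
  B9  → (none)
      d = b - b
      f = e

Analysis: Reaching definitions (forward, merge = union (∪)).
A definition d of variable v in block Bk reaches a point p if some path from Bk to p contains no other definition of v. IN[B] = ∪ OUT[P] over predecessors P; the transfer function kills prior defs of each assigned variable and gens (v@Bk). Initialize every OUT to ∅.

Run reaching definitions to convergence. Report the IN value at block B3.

Converged values:
  B0:  IN={c@B0, f@B1}  OUT={c@B0, f@B1}
  B1:  IN={c@B0, f@B1}  OUT={c@B0, f@B1}
  B2:  IN={c@B0, f@B1}  OUT={b@B2, c@B0, f@B1}
  B3:  IN={b@B2, c@B0, f@B1}  OUT={b@B3, c@B0, e@B3, f@B1}
  B4:  IN={b@B3, c@B0, e@B3, f@B1}  OUT={b@B4, c@B0, e@B3, f@B1}
  B5:  IN={b@B4, c@B0, e@B3, f@B1}  OUT={b@B4, c@B5, e@B3, f@B1}
  B6:  IN={b@B4, c@B0, c@B5, e@B3, f@B1}  OUT={b@B4, c@B0, c@B5, e@B6, f@B1}
  B7:  IN={b@B3, b@B4, c@B0, c@B5, d@B7, e@B3, e@B6, f@B1}  OUT={b@B3, b@B4, c@B0, c@B5, d@B7, e@B3, e@B6, f@B1}
  B8:  IN={b@B3, b@B4, c@B0, c@B5, d@B7, e@B3, e@B6, f@B1}  OUT={b@B3, b@B4, c@B0, c@B5, d@B7, e@B3, e@B6, f@B1}
  B9:  IN={b@B2, b@B3, b@B4, c@B0, c@B5, d@B7, e@B3, e@B6, f@B1}  OUT={b@B2, b@B3, b@B4, c@B0, c@B5, d@B9, e@B3, e@B6, f@B9}

Merge at B3: IN[B3] = OUT[B2] = {b@B2, c@B0, f@B1}

Answer: {b@B2, c@B0, f@B1}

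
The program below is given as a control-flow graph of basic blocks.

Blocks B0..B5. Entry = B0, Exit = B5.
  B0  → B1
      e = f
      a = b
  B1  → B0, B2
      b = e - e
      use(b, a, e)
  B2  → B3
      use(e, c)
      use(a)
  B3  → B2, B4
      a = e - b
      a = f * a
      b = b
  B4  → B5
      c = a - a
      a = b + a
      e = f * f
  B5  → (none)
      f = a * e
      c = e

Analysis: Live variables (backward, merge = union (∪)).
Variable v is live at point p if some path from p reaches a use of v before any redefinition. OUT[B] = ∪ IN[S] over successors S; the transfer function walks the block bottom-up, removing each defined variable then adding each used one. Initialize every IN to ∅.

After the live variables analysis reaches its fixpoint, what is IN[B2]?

Answer: {a, b, c, e, f}

Working:
Converged values:
  B0:   IN={b, c, f}   OUT={a, c, e, f}
  B1:   IN={a, c, e, f}   OUT={a, b, c, e, f}
  B2:   IN={a, b, c, e, f}   OUT={b, c, e, f}
  B3:   IN={b, c, e, f}   OUT={a, b, c, e, f}
  B4:   IN={a, b, f}   OUT={a, e}
  B5:   IN={a, e}   OUT={}

Merge at B2: OUT[B2] = IN[B3] = {b, c, e, f}
Applying B2's transfer function to that OUT value gives IN[B2] (row B2 above).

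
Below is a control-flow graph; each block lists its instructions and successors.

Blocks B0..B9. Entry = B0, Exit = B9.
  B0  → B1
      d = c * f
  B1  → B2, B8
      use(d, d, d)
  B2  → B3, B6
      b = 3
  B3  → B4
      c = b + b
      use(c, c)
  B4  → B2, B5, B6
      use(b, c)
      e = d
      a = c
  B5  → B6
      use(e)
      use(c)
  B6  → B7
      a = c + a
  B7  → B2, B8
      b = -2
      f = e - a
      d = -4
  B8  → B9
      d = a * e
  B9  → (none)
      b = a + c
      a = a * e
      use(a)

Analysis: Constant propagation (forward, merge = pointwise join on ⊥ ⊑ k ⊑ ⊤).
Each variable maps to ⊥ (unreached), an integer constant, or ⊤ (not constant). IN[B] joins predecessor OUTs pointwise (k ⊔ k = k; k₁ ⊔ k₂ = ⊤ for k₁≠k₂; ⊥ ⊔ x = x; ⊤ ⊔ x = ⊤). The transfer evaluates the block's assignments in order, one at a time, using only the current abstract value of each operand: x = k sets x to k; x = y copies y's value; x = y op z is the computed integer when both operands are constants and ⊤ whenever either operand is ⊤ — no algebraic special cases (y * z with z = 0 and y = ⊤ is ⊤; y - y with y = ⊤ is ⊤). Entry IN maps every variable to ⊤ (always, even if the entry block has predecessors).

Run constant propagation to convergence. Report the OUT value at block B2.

Answer: {a: ⊤, b: 3, c: ⊤, d: ⊤, e: ⊤, f: ⊤}

Trace:
Fixpoint table:
  B0:  IN=(all ⊤)  OUT=(all ⊤)
  B1:  IN=(all ⊤)  OUT=(all ⊤)
  B2:  IN=(all ⊤)  OUT={b:3; rest ⊤}
  B3:  IN={b:3; rest ⊤}  OUT={b:3, c:6; rest ⊤}
  B4:  IN={b:3, c:6; rest ⊤}  OUT={a:6, b:3, c:6; rest ⊤}
  B5:  IN={a:6, b:3, c:6; rest ⊤}  OUT={a:6, b:3, c:6; rest ⊤}
  B6:  IN={b:3; rest ⊤}  OUT={b:3; rest ⊤}
  B7:  IN={b:3; rest ⊤}  OUT={b:-2, d:-4; rest ⊤}
  B8:  IN=(all ⊤)  OUT=(all ⊤)
  B9:  IN=(all ⊤)  OUT=(all ⊤)

Merge at B2: IN[B2] = OUT[B1] ⊔ OUT[B4] ⊔ OUT[B7] = {a: ⊤, b: ⊤, c: ⊤, d: ⊤, e: ⊤, f: ⊤}
Applying B2's transfer function to that IN value gives OUT[B2] (row B2 above).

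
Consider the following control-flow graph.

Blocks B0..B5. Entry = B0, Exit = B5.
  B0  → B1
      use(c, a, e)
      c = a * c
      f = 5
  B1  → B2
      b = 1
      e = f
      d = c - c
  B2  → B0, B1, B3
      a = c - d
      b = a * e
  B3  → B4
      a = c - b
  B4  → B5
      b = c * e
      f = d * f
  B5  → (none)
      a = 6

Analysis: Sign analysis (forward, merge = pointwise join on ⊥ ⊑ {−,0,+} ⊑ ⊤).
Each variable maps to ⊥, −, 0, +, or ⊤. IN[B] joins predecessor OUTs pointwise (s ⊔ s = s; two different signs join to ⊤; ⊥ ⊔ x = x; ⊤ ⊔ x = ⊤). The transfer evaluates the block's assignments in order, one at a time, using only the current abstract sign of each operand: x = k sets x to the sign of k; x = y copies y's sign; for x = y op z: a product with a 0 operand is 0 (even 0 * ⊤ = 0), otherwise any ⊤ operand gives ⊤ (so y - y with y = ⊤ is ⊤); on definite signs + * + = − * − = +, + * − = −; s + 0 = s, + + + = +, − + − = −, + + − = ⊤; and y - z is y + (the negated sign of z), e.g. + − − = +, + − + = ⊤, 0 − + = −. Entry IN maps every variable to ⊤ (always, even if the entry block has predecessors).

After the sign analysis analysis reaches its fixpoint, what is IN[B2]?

Converged values:
  B0:  IN=(all ⊤)  OUT={f:+; rest ⊤}
  B1:  IN={f:+; rest ⊤}  OUT={b:+, e:+, f:+; rest ⊤}
  B2:  IN={b:+, e:+, f:+; rest ⊤}  OUT={e:+, f:+; rest ⊤}
  B3:  IN={e:+, f:+; rest ⊤}  OUT={e:+, f:+; rest ⊤}
  B4:  IN={e:+, f:+; rest ⊤}  OUT={e:+; rest ⊤}
  B5:  IN={e:+; rest ⊤}  OUT={a:+, e:+; rest ⊤}

Merge at B2: IN[B2] = OUT[B1] = {a: ⊤, b: +, c: ⊤, d: ⊤, e: +, f: +}

Answer: {a: ⊤, b: +, c: ⊤, d: ⊤, e: +, f: +}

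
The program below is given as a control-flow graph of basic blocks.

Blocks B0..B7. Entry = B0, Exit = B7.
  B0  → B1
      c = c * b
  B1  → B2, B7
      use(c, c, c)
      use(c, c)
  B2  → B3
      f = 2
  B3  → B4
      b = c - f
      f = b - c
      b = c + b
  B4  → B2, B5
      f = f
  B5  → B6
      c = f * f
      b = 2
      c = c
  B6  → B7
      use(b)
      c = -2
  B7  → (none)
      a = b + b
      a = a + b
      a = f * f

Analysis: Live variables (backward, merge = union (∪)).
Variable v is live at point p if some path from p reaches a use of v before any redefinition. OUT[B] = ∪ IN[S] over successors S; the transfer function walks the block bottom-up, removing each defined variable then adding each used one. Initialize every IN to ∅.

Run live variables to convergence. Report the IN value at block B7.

Answer: {b, f}

Working:
Per-block solution:
  B0:  IN={b, c, f}  OUT={b, c, f}
  B1:  IN={b, c, f}  OUT={b, c, f}
  B2:  IN={c}  OUT={c, f}
  B3:  IN={c, f}  OUT={c, f}
  B4:  IN={c, f}  OUT={c, f}
  B5:  IN={f}  OUT={b, f}
  B6:  IN={b, f}  OUT={b, f}
  B7:  IN={b, f}  OUT={}

B7 is the boundary node: OUT[B7] = {}
Applying B7's transfer function to that OUT value gives IN[B7] (row B7 above).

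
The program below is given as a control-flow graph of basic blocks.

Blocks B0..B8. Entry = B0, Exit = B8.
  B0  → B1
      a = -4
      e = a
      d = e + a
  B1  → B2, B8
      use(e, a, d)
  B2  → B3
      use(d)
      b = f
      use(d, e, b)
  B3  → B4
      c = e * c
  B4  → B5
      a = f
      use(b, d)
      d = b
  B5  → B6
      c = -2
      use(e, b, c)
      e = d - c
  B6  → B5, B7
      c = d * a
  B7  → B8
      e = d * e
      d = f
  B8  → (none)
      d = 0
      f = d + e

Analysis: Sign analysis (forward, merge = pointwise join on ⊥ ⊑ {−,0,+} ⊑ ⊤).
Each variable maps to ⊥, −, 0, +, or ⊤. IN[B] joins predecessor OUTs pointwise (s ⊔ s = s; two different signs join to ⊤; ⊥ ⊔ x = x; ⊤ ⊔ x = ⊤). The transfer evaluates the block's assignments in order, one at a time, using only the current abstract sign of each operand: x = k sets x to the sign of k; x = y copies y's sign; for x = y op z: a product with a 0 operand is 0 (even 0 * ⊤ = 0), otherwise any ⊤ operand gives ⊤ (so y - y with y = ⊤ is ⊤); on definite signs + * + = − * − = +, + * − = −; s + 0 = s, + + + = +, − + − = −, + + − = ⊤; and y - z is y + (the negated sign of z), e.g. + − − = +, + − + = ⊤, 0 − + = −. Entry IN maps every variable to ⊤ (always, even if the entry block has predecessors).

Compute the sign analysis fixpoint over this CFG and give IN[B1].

Fixpoint table:
  B0:  IN=(all ⊤)  OUT={a:-, d:-, e:-; rest ⊤}
  B1:  IN={a:-, d:-, e:-; rest ⊤}  OUT={a:-, d:-, e:-; rest ⊤}
  B2:  IN={a:-, d:-, e:-; rest ⊤}  OUT={a:-, d:-, e:-; rest ⊤}
  B3:  IN={a:-, d:-, e:-; rest ⊤}  OUT={a:-, d:-, e:-; rest ⊤}
  B4:  IN={a:-, d:-, e:-; rest ⊤}  OUT={e:-; rest ⊤}
  B5:  IN=(all ⊤)  OUT={c:-; rest ⊤}
  B6:  IN={c:-; rest ⊤}  OUT=(all ⊤)
  B7:  IN=(all ⊤)  OUT=(all ⊤)
  B8:  IN=(all ⊤)  OUT={d:0; rest ⊤}

Merge at B1: IN[B1] = OUT[B0] = {a: -, b: ⊤, c: ⊤, d: -, e: -, f: ⊤}

Answer: {a: -, b: ⊤, c: ⊤, d: -, e: -, f: ⊤}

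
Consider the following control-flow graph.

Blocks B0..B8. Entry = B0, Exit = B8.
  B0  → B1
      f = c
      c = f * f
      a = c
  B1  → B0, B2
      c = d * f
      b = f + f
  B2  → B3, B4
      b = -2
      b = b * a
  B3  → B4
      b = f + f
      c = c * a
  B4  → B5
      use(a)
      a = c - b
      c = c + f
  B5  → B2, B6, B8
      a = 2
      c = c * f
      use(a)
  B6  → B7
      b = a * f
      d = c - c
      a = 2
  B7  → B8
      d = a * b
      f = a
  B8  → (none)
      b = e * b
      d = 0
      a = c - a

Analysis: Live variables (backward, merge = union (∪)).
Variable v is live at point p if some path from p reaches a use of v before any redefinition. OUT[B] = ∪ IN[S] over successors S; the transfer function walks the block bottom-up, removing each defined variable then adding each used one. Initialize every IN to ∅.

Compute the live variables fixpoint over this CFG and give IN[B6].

Per-block solution:
  B0: | IN={c, d, e} | OUT={a, d, e, f}
  B1: | IN={a, d, e, f} | OUT={a, c, d, e, f}
  B2: | IN={a, c, e, f} | OUT={a, b, c, e, f}
  B3: | IN={a, c, e, f} | OUT={a, b, c, e, f}
  B4: | IN={a, b, c, e, f} | OUT={b, c, e, f}
  B5: | IN={b, c, e, f} | OUT={a, b, c, e, f}
  B6: | IN={a, c, e, f} | OUT={a, b, c, e}
  B7: | IN={a, b, c, e} | OUT={a, b, c, e}
  B8: | IN={a, b, c, e} | OUT={}

Merge at B6: OUT[B6] = IN[B7] = {a, b, c, e}
Applying B6's transfer function to that OUT value gives IN[B6] (row B6 above).

Answer: {a, c, e, f}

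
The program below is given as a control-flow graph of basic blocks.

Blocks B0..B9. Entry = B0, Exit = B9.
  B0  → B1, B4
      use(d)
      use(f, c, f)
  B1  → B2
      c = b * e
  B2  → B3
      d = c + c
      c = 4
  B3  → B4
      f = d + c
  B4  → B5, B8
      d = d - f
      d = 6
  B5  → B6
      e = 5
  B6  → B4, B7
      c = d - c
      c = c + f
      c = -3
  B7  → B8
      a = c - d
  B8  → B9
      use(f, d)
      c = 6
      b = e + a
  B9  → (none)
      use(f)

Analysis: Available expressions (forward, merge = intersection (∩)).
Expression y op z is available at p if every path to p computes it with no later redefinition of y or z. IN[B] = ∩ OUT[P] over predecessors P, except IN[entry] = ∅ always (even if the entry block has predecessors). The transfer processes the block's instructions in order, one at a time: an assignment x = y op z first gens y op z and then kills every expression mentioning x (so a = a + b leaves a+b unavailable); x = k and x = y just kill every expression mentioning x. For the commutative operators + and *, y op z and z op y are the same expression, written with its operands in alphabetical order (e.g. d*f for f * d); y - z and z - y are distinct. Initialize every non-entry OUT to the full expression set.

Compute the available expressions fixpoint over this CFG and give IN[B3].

Answer: {b*e}

Working:
Converged values:
  B0:  IN={}  OUT={}
  B1:  IN={}  OUT={b*e}
  B2:  IN={b*e}  OUT={b*e}
  B3:  IN={b*e}  OUT={b*e, c+d}
  B4:  IN={}  OUT={}
  B5:  IN={}  OUT={}
  B6:  IN={}  OUT={}
  B7:  IN={}  OUT={c-d}
  B8:  IN={}  OUT={a+e}
  B9:  IN={a+e}  OUT={a+e}

Merge at B3: IN[B3] = OUT[B2] = {b*e}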